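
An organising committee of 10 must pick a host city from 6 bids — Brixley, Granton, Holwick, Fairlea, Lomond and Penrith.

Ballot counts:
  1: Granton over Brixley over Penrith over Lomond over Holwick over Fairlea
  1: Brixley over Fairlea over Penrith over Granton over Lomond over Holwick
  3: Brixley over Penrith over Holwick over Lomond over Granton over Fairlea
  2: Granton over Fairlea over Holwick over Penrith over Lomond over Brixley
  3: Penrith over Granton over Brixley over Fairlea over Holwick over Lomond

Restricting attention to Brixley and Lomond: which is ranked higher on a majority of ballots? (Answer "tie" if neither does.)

Ballots ranking Brixley above Lomond: 1 + 1 + 3 + 3 = 8.
Ballots ranking Lomond above Brixley: 10 − 8 = 2.
Brixley wins the head-to-head 8–2.

Brixley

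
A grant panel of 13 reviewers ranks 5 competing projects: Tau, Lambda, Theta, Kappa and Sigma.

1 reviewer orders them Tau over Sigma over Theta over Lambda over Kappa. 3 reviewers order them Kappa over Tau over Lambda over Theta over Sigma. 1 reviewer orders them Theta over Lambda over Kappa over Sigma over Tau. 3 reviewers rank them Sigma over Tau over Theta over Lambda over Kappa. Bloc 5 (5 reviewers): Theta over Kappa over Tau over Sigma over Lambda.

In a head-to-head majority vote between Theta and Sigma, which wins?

Ballots ranking Theta above Sigma: 3 + 1 + 5 = 9.
Ballots ranking Sigma above Theta: 13 − 9 = 4.
Theta wins the head-to-head 9–4.

Theta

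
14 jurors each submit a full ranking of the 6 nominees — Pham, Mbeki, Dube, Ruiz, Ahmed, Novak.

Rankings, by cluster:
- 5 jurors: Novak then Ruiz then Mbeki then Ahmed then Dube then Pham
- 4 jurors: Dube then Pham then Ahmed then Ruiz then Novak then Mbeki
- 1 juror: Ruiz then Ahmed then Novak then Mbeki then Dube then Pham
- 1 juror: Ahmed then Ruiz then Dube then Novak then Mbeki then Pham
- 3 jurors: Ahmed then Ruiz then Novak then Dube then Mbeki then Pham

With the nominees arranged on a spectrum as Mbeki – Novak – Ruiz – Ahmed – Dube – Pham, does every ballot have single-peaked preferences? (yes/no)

yes

Axis positions: Mbeki=1, Novak=2, Ruiz=3, Ahmed=4, Dube=5, Pham=6.
Cluster 1 (peak Novak at position 2): ranking walks positions 2-3-1-4-5-6, expanding outward from the peak — single-peaked.
Cluster 2 (peak Dube at position 5): ranking walks positions 5-6-4-3-2-1, expanding outward from the peak — single-peaked.
Cluster 3 (peak Ruiz at position 3): ranking walks positions 3-4-2-1-5-6, expanding outward from the peak — single-peaked.
Cluster 4 (peak Ahmed at position 4): ranking walks positions 4-3-5-2-1-6, expanding outward from the peak — single-peaked.
Cluster 5 (peak Ahmed at position 4): ranking walks positions 4-3-2-5-1-6, expanding outward from the peak — single-peaked.
Every ranking is single-peaked on this axis.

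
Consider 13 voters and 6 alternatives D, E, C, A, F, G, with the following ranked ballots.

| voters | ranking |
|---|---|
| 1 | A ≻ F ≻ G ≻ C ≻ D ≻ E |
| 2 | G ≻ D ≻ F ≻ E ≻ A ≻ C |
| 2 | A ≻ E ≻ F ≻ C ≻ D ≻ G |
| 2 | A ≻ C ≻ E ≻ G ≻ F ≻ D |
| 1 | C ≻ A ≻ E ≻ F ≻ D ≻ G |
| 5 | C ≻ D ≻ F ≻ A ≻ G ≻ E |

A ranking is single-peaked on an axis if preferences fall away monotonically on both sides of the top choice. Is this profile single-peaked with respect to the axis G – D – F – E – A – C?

no

Axis positions: G=1, D=2, F=3, E=4, A=5, C=6.
Group 1: ranking walks positions 5-3-1-6-2-4; F is ranked above E even though E lies between F and the peak A on the axis — preferences dip and rise again. Not single-peaked.
Group 2 (peak G at position 1): ranking walks positions 1-2-3-4-5-6, expanding outward from the peak — single-peaked.
Group 3 (peak A at position 5): ranking walks positions 5-4-3-6-2-1, expanding outward from the peak — single-peaked.
Group 4: ranking walks positions 5-6-4-1-3-2; G is ranked above F even though F lies between G and the peak A on the axis — preferences dip and rise again. Not single-peaked.
Group 5 (peak C at position 6): ranking walks positions 6-5-4-3-2-1, expanding outward from the peak — single-peaked.
Group 6: ranking walks positions 6-2-3-5-1-4; D is ranked above A even though A lies between D and the peak C on the axis — preferences dip and rise again. Not single-peaked.
Group 1 violates single-peakedness, so the profile is not single-peaked on this axis.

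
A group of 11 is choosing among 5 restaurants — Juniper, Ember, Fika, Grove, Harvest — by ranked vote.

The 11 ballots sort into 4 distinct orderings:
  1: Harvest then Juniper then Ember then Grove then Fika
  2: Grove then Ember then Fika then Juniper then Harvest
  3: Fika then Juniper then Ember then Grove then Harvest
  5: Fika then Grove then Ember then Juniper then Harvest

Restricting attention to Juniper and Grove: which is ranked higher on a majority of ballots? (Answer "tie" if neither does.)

Ballots ranking Juniper above Grove: 1 + 3 = 4.
Ballots ranking Grove above Juniper: 11 − 4 = 7.
Grove wins the head-to-head 7–4.

Grove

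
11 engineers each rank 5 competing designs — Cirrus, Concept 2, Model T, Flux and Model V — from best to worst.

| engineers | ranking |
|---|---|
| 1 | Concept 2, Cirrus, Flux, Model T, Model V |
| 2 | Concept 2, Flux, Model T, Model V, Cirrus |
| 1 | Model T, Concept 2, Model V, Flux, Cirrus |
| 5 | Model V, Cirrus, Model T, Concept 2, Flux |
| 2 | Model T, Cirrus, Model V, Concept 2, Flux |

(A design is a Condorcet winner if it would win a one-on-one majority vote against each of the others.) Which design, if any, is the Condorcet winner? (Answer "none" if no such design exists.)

Pairwise majorities:
Cirrus vs Concept 2: Cirrus, 7–4.
Cirrus vs Model T: Cirrus, 6–5.
Cirrus vs Flux: Cirrus, 8–3.
Cirrus vs Model V: Model V wins 8–3.
Concept 2 vs Model T: Model T, 8–3.
Concept 2 vs Flux: Concept 2, 11–0.
Concept 2–Model V: Model V 7–4.
Model T–Flux: Model T 8–3.
Model T–Model V: Model T 6–5.
Flux–Model V: Model V 8–3.
No design is unbeaten: Cirrus loses to Model V; Concept 2 loses to Cirrus; Model T loses to Cirrus; Flux loses to Cirrus; Model V loses to Model T. In particular Cirrus > Model T > Model V > Cirrus is a majority cycle — no Condorcet winner exists.

none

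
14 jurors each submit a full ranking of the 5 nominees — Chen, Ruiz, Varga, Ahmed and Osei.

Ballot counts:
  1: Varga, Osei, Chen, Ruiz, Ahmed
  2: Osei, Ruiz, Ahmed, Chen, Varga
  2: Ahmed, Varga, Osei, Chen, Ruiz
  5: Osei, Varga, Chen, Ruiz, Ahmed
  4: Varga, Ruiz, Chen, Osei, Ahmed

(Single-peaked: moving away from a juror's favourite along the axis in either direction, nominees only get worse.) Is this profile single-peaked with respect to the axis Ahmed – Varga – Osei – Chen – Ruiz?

no

Axis positions: Ahmed=1, Varga=2, Osei=3, Chen=4, Ruiz=5.
Bloc 1 (peak Varga at position 2): ranking walks positions 2-3-4-5-1, expanding outward from the peak — single-peaked.
Bloc 2: ranking walks positions 3-5-1-4-2; Ruiz is ranked above Chen even though Chen lies between Ruiz and the peak Osei on the axis — preferences dip and rise again. Not single-peaked.
Bloc 3 (peak Ahmed at position 1): ranking walks positions 1-2-3-4-5, expanding outward from the peak — single-peaked.
Bloc 4 (peak Osei at position 3): ranking walks positions 3-2-4-5-1, expanding outward from the peak — single-peaked.
Bloc 5: ranking walks positions 2-5-4-3-1; Ruiz is ranked above Osei even though Osei lies between Ruiz and the peak Varga on the axis — preferences dip and rise again. Not single-peaked.
Bloc 2 violates single-peakedness, so the profile is not single-peaked on this axis.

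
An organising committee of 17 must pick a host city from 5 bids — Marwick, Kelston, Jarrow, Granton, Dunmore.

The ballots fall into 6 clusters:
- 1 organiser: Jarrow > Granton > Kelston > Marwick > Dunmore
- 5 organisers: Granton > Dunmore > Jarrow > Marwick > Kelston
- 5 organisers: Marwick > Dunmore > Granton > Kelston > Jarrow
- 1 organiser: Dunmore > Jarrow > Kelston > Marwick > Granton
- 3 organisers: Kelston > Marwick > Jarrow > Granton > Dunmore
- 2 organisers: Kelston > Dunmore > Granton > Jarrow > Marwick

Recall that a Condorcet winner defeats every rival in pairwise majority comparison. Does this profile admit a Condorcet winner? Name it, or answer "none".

Head-to-head results (17 organisers):
Marwick–Kelston: Marwick 10–7.
Marwick–Jarrow: Jarrow 9–8.
Marwick vs Granton: Marwick wins 9–8.
Marwick vs Dunmore: Marwick, 9–8.
Kelston–Jarrow: Kelston 10–7.
Kelston–Granton: Granton 11–6.
Kelston vs Dunmore: Dunmore, 11–6.
Jarrow–Granton: Granton 12–5.
Jarrow–Dunmore: Dunmore 13–4.
Granton–Dunmore: Granton 9–8.
Every city loses at least once (Marwick loses to Jarrow; Kelston loses to Marwick; Jarrow loses to Kelston; Granton loses to Marwick; Dunmore loses to Marwick). The majority relation contains the cycle Marwick beats Kelston beats Jarrow beats Marwick, so there is no Condorcet winner.

none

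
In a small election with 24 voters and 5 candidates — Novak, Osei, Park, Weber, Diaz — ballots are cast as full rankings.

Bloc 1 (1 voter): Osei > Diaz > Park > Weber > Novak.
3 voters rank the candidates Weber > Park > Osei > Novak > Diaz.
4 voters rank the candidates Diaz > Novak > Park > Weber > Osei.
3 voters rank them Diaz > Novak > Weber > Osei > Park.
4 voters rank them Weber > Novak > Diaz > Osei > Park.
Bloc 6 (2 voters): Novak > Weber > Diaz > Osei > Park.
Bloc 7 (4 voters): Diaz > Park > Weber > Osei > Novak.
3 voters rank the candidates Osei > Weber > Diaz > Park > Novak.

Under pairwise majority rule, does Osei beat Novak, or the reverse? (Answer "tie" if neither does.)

Ballots ranking Osei above Novak: 1 + 3 + 4 + 3 = 11.
Ballots ranking Novak above Osei: 24 − 11 = 13.
Novak wins the head-to-head 13–11.

Novak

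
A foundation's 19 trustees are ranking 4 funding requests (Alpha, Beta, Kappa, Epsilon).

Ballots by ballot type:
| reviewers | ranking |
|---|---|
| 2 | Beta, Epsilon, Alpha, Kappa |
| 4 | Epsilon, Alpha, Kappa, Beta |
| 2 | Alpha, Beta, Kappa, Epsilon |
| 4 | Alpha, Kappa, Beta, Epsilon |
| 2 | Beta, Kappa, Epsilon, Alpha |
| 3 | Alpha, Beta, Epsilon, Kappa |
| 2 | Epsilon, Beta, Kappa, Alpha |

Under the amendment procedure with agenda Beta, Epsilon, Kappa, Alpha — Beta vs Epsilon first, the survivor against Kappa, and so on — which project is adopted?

Round 1: Beta vs Epsilon — 13–6, Beta advances.
Round 2: Beta vs Kappa — 11–8, Beta advances.
Round 3: Beta vs Alpha — 6–13, Alpha advances.
The agenda winner is Alpha.

Alpha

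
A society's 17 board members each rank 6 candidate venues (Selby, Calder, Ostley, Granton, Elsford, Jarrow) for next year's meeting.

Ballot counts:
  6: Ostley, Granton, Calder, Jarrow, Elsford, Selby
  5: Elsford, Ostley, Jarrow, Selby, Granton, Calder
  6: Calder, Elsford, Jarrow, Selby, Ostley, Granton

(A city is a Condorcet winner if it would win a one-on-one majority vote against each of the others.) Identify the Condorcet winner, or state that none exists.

Pairwise majorities:
Selby vs Calder: Calder, 12–5.
Selby vs Ostley: Ostley, 11–6.
Selby vs Granton: Selby, 11–6.
Selby vs Elsford: Elsford, 17–0.
Selby–Jarrow: Jarrow 17–0.
Calder vs Ostley: Ostley, 11–6.
Calder vs Granton: Granton, 11–6.
Calder–Elsford: Calder 12–5.
Calder vs Jarrow: Calder wins 12–5.
Ostley–Granton: Ostley 17–0.
Ostley–Elsford: Elsford 11–6.
Ostley vs Jarrow: Ostley, 11–6.
Granton vs Elsford: Elsford wins 11–6.
Granton–Jarrow: Jarrow 11–6.
Elsford vs Jarrow: Elsford, 11–6.
No city is unbeaten: Selby loses to Calder; Calder loses to Ostley; Ostley loses to Elsford; Granton loses to Selby; Elsford loses to Calder; Jarrow loses to Calder. In particular Selby > Granton > Calder > Selby is a majority cycle — no Condorcet winner exists.

none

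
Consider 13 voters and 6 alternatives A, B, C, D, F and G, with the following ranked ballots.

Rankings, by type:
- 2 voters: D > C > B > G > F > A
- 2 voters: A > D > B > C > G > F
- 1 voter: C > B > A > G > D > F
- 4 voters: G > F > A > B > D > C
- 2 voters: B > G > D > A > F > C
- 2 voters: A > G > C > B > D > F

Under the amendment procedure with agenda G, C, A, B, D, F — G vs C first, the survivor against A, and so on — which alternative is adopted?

Round 1: G vs C — 8–5, G advances.
Round 2: G vs A — 8–5, G advances.
Round 3: G vs B — 6–7, B advances.
Round 4: B vs D — 9–4, B advances.
Round 5: B vs F — 9–4, B advances.
The agenda winner is B.

B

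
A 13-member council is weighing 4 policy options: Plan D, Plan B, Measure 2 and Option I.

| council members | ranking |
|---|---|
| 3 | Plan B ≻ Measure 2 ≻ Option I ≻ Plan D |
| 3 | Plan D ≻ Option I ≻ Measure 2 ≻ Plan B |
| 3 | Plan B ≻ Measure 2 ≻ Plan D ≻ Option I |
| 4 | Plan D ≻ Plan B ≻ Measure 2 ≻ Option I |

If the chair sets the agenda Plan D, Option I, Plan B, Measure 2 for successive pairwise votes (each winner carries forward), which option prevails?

Round 1: Plan D vs Option I — 10–3, Plan D advances.
Round 2: Plan D vs Plan B — 7–6, Plan D advances.
Round 3: Plan D vs Measure 2 — 7–6, Plan D advances.
The agenda winner is Plan D.

Plan D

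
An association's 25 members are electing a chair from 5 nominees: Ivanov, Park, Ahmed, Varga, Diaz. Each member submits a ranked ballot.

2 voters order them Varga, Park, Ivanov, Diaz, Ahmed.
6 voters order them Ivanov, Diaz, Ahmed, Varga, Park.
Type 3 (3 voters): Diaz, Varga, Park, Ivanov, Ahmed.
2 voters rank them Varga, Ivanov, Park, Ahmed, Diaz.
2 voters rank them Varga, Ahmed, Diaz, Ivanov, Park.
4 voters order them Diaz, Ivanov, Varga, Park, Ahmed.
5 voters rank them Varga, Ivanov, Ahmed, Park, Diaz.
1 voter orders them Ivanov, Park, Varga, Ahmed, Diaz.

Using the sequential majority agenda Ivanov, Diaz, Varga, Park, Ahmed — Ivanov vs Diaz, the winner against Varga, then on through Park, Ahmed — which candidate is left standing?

Varga

Round 1: Ivanov vs Diaz — 16–9, Ivanov advances.
Round 2: Ivanov vs Varga — 11–14, Varga advances.
Round 3: Varga vs Park — 24–1, Varga advances.
Round 4: Varga vs Ahmed — 19–6, Varga advances.
Varga survives the agenda.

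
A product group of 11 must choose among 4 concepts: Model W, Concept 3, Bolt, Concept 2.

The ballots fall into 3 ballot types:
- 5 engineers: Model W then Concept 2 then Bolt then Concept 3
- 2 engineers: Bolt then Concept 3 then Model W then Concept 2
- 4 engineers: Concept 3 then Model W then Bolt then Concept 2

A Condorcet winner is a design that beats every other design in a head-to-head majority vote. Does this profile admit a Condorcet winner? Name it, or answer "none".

Check each pair by majority over 11 ballots:
Model W–Concept 3: Concept 3 6–5.
Model W vs Bolt: Model W wins 9–2.
Model W–Concept 2: Model W 11–0.
Concept 3 vs Bolt: Bolt wins 7–4.
Concept 3 vs Concept 2: Concept 3, 6–5.
Bolt vs Concept 2: Bolt wins 6–5.
Every design loses at least once (Model W loses to Concept 3; Concept 3 loses to Bolt; Bolt loses to Model W; Concept 2 loses to Model W). The majority relation contains the cycle Model W beats Bolt beats Concept 3 beats Model W, so there is no Condorcet winner.

none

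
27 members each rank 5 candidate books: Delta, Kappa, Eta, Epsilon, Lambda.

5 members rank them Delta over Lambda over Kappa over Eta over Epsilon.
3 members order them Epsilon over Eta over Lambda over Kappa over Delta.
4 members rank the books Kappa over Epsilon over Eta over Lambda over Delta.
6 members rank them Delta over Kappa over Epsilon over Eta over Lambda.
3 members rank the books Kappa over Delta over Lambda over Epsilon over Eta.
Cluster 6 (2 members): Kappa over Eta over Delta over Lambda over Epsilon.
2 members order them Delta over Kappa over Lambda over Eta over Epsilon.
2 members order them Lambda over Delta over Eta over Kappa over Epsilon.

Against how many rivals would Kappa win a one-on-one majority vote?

3

Kappa against each rival (27 members):
Kappa–Delta: Delta 15–12.
Kappa–Eta: Kappa 22–5.
Kappa vs Epsilon: Kappa wins 24–3.
Kappa vs Lambda: Kappa preferred on 4+6+3+2+2 = 17 ballots; Kappa wins 17–10.
Kappa beats Eta, Epsilon, Lambda; loses to Delta — 3 pairwise wins.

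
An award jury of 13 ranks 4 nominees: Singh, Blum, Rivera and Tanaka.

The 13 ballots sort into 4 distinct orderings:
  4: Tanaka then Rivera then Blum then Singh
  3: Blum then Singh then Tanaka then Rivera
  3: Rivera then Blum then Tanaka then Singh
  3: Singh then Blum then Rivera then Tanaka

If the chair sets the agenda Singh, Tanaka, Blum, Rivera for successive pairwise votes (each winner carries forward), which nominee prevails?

Rivera

Round 1: Singh vs Tanaka — 6–7, Tanaka advances.
Round 2: Tanaka vs Blum — 4–9, Blum advances.
Round 3: Blum vs Rivera — 6–7, Rivera advances.
Rivera survives the agenda.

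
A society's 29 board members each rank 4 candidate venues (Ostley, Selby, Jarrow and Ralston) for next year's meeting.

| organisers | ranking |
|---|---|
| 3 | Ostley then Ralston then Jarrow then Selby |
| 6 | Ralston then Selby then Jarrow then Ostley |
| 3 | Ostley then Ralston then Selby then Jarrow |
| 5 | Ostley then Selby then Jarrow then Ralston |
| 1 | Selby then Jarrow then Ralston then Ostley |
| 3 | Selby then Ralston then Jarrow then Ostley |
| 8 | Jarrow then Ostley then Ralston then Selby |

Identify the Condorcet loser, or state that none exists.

Head-to-head results (29 organisers):
Ostley vs Selby: Ostley wins 19–10.
Ostley vs Jarrow: Jarrow, 18–11.
Ostley vs Ralston: Ostley is ranked higher on 3+3+5+8 = 19 ballots, Ralston on 10. Ostley wins 19–10.
Selby vs Jarrow: 6+3+5+1+3 = 18 for Selby, 11 for Jarrow — Selby by 18–11.
Selby vs Ralston: Selby is ranked higher on 5+1+3 = 9 ballots, Ralston on 20. Ralston wins 20–9.
Jarrow vs Ralston: Jarrow is ranked higher on 5+1+8 = 14 ballots, Ralston on 15. Ralston wins 15–14.
No city is winless: Ostley beats Selby; Selby beats Jarrow; Jarrow beats Ostley; Ralston beats Selby. There is no Condorcet loser.

none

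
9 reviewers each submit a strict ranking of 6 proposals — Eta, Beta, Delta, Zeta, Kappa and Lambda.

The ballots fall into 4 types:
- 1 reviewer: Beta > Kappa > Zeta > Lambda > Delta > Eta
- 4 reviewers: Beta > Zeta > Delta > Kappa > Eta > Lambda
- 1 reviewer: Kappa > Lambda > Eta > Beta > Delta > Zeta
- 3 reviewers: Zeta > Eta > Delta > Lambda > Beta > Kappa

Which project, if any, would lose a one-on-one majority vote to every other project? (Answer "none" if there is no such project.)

Lambda

Head-to-head results (9 reviewers):
Eta vs Beta: 1+3 = 4 for Eta, 5 for Beta — Beta by 5–4.
Eta vs Delta: Eta is ranked higher on 1+3 = 4 ballots, Delta on 5. Delta wins 5–4.
Eta vs Zeta: 1 to 8, Zeta.
Eta vs Kappa: 3 to 6, Kappa.
Eta–Lambda: Eta 7–2.
Beta vs Delta: Beta, 6–3.
Beta vs Zeta: Beta is ranked higher on 1+4+1 = 6 ballots, Zeta on 3. Beta wins 6–3.
Beta vs Kappa: Beta, 8–1.
Beta–Lambda: Beta 5–4.
Delta vs Zeta: 1 to 8, Zeta.
Delta–Kappa: Delta 7–2.
Delta vs Lambda: Delta, 7–2.
Zeta vs Kappa: Zeta is ranked higher on 4+3 = 7 ballots, Kappa on 2. Zeta wins 7–2.
Zeta vs Lambda: Zeta wins 8–1.
Kappa vs Lambda: Kappa wins 6–3.
Only Lambda has no wins; Lambda is the Condorcet loser.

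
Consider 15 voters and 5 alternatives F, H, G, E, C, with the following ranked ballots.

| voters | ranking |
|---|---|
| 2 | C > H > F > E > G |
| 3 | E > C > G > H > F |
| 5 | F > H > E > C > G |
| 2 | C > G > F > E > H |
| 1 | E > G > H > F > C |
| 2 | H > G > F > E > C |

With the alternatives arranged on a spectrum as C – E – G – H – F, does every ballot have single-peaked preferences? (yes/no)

no

Axis positions: C=1, E=2, G=3, H=4, F=5.
Cluster 1: ranking walks positions 1-4-5-2-3; H is ranked above E even though E lies between H and the peak C on the axis — preferences dip and rise again. Not single-peaked.
Cluster 2 (peak E at position 2): ranking walks positions 2-1-3-4-5, expanding outward from the peak — single-peaked.
Cluster 3: ranking walks positions 5-4-2-1-3; E is ranked above G even though G lies between E and the peak F on the axis — preferences dip and rise again. Not single-peaked.
Cluster 4: ranking walks positions 1-3-5-2-4; G is ranked above E even though E lies between G and the peak C on the axis — preferences dip and rise again. Not single-peaked.
Cluster 5 (peak E at position 2): ranking walks positions 2-3-4-5-1, expanding outward from the peak — single-peaked.
Cluster 6 (peak H at position 4): ranking walks positions 4-3-5-2-1, expanding outward from the peak — single-peaked.
Cluster 1 violates single-peakedness, so the profile is not single-peaked on this axis.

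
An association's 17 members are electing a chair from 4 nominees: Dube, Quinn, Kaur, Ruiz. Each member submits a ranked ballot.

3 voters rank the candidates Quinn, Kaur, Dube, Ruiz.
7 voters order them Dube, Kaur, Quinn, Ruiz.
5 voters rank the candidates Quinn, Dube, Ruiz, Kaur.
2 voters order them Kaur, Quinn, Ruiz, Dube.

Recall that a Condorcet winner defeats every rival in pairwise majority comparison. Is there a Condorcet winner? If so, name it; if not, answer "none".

none

Head-to-head results (17 voters):
Dube vs Quinn: Dube preferred on 7 ballots; Quinn wins 10–7.
Dube vs Kaur: Dube is ranked higher on 7+5 = 12 ballots, Kaur on 5. Dube wins 12–5.
Dube vs Ruiz: 15 to 2, Dube.
Quinn vs Kaur: 8 to 9, Kaur.
Quinn vs Ruiz: Quinn preferred on 3+7+5+2 = 17 ballots; Quinn wins 17–0.
Kaur vs Ruiz: 3+7+2 = 12 for Kaur, 5 for Ruiz — Kaur by 12–5.
Every candidate loses at least once (Dube loses to Quinn; Quinn loses to Kaur; Kaur loses to Dube; Ruiz loses to Dube). The majority relation contains the cycle Dube > Kaur > Quinn > Dube, so there is no Condorcet winner.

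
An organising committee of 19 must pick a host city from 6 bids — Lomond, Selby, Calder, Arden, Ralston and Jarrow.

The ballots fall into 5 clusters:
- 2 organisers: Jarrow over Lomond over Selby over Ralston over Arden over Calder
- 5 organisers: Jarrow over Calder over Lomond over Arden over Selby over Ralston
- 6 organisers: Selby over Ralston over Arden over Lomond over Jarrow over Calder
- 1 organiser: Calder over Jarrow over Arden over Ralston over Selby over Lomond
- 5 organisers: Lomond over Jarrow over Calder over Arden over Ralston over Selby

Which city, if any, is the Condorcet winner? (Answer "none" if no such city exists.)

Lomond

Head-to-head results (19 organisers):
Lomond vs Selby: 2+5+5 = 12 for Lomond, 7 for Selby — Lomond by 12–7.
Lomond vs Calder: 13 to 6, Lomond.
Lomond vs Arden: Lomond is ranked higher on 2+5+5 = 12 ballots, Arden on 7. Lomond wins 12–7.
Lomond vs Ralston: Lomond is ranked higher on 2+5+5 = 12 ballots, Ralston on 7. Lomond wins 12–7.
Lomond vs Jarrow: 6+5 = 11 for Lomond, 8 for Jarrow — Lomond by 11–8.
Selby vs Calder: 8 to 11, Calder.
Selby vs Arden: Selby is ranked higher on 2+6 = 8 ballots, Arden on 11. Arden wins 11–8.
Selby vs Ralston: 13 to 6, Selby.
Selby vs Jarrow: 6 for Selby, 13 for Jarrow — Jarrow by 13–6.
Calder vs Arden: 5+1+5 = 11 for Calder, 8 for Arden — Calder by 11–8.
Calder vs Ralston: 11 to 8, Calder.
Calder vs Jarrow: Calder is ranked higher on 1 ballot, Jarrow on 18. Jarrow wins 18–1.
Arden vs Ralston: Arden preferred on 5+1+5 = 11 ballots; Arden wins 11–8.
Arden vs Jarrow: Arden preferred on 6 ballots; Jarrow wins 13–6.
Ralston vs Jarrow: Ralston preferred on 6 ballots; Jarrow wins 13–6.
Lomond defeats every rival head-to-head and is the Condorcet winner.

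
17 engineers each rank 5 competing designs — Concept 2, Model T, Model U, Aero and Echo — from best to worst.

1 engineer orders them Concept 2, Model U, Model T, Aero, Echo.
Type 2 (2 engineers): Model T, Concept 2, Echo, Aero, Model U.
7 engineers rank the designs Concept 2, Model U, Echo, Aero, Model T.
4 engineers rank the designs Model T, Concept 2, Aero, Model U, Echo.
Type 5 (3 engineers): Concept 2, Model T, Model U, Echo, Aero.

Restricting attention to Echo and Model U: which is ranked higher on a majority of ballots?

Model U

Ballots ranking Echo above Model U: 2.
Ballots ranking Model U above Echo: 17 − 2 = 15.
Model U wins the head-to-head 15–2.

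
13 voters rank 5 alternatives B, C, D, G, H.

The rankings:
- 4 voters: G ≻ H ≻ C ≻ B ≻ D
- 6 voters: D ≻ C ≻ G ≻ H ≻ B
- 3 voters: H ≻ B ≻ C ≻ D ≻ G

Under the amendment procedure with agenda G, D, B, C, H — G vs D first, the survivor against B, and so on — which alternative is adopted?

Round 1: G vs D — 4–9, D advances.
Round 2: D vs B — 6–7, B advances.
Round 3: B vs C — 3–10, C advances.
Round 4: C vs H — 6–7, H advances.
H survives the agenda.

H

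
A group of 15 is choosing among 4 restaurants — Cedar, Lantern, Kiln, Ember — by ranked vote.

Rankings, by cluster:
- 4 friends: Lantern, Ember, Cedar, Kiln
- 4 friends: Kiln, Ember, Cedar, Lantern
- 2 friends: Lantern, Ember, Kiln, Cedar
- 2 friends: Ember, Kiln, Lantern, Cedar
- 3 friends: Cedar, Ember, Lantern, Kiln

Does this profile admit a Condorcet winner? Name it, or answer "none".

Ember

Check each pair by majority over 15 ballots:
Cedar vs Lantern: 4+3 = 7 for Cedar, 8 for Lantern — Lantern by 8–7.
Cedar vs Kiln: 4+3 = 7 for Cedar, 8 for Kiln — Kiln by 8–7.
Cedar vs Ember: 3 to 12, Ember.
Lantern vs Kiln: Lantern preferred on 4+2+3 = 9 ballots; Lantern wins 9–6.
Lantern vs Ember: 4+2 = 6 for Lantern, 9 for Ember — Ember by 9–6.
Kiln vs Ember: Kiln preferred on 4 ballots; Ember wins 11–4.
Ember wins every pairwise contest, so Ember is the Condorcet winner.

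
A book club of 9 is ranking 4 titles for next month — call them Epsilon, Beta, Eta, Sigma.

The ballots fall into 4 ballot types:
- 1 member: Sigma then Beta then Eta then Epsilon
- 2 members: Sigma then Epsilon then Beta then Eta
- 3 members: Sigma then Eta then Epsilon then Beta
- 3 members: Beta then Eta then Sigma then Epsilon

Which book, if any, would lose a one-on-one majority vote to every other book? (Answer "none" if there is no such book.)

none

Head-to-head results (9 members):
Epsilon vs Beta: Epsilon preferred on 2+3 = 5 ballots; Epsilon wins 5–4.
Epsilon vs Eta: 2 for Epsilon, 7 for Eta — Eta by 7–2.
Epsilon vs Sigma: Epsilon is ranked higher on 0 ballots, Sigma on 9. Sigma wins 9–0.
Beta vs Eta: Beta preferred on 1+2+3 = 6 ballots; Beta wins 6–3.
Beta vs Sigma: Sigma, 6–3.
Eta vs Sigma: Sigma, 6–3.
No book is winless: Epsilon beats Beta; Beta beats Eta; Eta beats Epsilon; Sigma beats Epsilon. There is no Condorcet loser.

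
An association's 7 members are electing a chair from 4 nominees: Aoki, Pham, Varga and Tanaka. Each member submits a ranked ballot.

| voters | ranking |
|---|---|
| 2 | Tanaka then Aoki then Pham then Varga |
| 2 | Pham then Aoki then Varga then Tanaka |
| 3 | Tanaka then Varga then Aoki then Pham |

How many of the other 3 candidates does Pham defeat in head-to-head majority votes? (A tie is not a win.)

Pham against each rival (7 voters):
Pham vs Aoki: Aoki wins 5–2.
Pham–Varga: Pham 4–3.
Pham vs Tanaka: Tanaka, 5–2.
Pham beats Varga; loses to Aoki, Tanaka — 1 pairwise win.

1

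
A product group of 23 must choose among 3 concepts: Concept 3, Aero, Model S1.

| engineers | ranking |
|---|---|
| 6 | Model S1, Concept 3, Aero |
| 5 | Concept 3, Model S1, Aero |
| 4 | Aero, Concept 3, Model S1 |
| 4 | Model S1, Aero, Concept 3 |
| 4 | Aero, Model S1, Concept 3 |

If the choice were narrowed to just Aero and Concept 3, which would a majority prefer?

Aero

Ballots ranking Aero above Concept 3: 4 + 4 + 4 = 12.
Ballots ranking Concept 3 above Aero: 23 − 12 = 11.
Aero wins the head-to-head 12–11.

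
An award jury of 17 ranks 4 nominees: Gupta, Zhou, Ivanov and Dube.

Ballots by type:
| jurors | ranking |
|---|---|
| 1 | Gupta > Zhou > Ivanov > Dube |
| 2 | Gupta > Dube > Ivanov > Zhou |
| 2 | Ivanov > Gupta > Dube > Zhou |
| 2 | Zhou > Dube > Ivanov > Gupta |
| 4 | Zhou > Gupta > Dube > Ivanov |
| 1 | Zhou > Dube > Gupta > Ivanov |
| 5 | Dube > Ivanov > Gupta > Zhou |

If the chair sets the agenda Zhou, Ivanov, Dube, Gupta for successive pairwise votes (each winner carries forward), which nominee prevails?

Gupta

Round 1: Zhou vs Ivanov — 8–9, Ivanov advances.
Round 2: Ivanov vs Dube — 3–14, Dube advances.
Round 3: Dube vs Gupta — 8–9, Gupta advances.
Gupta survives the agenda.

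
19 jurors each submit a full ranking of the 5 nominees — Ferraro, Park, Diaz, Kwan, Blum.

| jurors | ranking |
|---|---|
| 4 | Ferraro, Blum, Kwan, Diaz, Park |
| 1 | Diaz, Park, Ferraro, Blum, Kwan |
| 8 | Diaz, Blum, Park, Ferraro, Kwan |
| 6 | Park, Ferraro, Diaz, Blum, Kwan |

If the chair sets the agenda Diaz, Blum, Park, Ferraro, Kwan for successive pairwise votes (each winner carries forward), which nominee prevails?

Ferraro

Round 1: Diaz vs Blum — 15–4, Diaz advances.
Round 2: Diaz vs Park — 13–6, Diaz advances.
Round 3: Diaz vs Ferraro — 9–10, Ferraro advances.
Round 4: Ferraro vs Kwan — 19–0, Ferraro advances.
Ferraro survives the agenda.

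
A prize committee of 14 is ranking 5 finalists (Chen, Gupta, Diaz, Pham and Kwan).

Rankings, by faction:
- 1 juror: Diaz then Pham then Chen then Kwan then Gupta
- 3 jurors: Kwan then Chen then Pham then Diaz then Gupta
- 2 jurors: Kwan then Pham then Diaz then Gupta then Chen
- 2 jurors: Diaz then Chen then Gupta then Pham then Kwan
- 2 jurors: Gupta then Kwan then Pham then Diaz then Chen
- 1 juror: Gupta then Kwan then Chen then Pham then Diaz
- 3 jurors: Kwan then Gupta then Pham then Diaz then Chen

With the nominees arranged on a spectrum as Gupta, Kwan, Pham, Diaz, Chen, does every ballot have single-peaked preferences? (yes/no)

no

Axis positions: Gupta=1, Kwan=2, Pham=3, Diaz=4, Chen=5.
Faction 1 (peak Diaz at position 4): ranking walks positions 4-3-5-2-1, expanding outward from the peak — single-peaked.
Faction 2: ranking walks positions 2-5-3-4-1; Chen is ranked above Pham even though Pham lies between Chen and the peak Kwan on the axis — preferences dip and rise again. Not single-peaked.
Faction 3 (peak Kwan at position 2): ranking walks positions 2-3-4-1-5, expanding outward from the peak — single-peaked.
Faction 4: ranking walks positions 4-5-1-3-2; Gupta is ranked above Pham even though Pham lies between Gupta and the peak Diaz on the axis — preferences dip and rise again. Not single-peaked.
Faction 5 (peak Gupta at position 1): ranking walks positions 1-2-3-4-5, expanding outward from the peak — single-peaked.
Faction 6: ranking walks positions 1-2-5-3-4; Chen is ranked above Pham even though Pham lies between Chen and the peak Gupta on the axis — preferences dip and rise again. Not single-peaked.
Faction 7 (peak Kwan at position 2): ranking walks positions 2-1-3-4-5, expanding outward from the peak — single-peaked.
Faction 2 violates single-peakedness, so the profile is not single-peaked on this axis.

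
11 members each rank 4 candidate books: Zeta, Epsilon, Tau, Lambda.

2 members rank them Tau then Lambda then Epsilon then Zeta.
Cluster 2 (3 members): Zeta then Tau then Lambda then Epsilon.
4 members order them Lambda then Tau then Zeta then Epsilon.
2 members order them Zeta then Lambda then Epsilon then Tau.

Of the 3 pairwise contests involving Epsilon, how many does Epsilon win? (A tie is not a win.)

0

Epsilon against each rival (11 members):
Epsilon vs Zeta: 2 for Epsilon, 9 for Zeta — Zeta by 9–2.
Epsilon vs Tau: Epsilon preferred on 2 ballots; Tau wins 9–2.
Epsilon vs Lambda: Epsilon preferred on 0 ballots; Lambda wins 11–0.
Epsilon beats no one; loses to Zeta, Tau, Lambda — 0 pairwise wins.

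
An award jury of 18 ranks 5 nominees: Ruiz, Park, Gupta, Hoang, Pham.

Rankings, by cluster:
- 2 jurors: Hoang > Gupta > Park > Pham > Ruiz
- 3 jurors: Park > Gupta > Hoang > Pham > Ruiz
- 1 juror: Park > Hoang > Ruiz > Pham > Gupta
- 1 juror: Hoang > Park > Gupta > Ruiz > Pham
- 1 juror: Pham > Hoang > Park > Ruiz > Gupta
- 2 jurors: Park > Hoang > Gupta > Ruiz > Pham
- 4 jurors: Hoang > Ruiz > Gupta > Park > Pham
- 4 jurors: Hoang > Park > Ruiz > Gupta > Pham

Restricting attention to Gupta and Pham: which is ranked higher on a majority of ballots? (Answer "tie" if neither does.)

Gupta

Ballots ranking Gupta above Pham: 2 + 3 + 1 + 2 + 4 + 4 = 16.
Ballots ranking Pham above Gupta: 18 − 16 = 2.
Gupta wins the head-to-head 16–2.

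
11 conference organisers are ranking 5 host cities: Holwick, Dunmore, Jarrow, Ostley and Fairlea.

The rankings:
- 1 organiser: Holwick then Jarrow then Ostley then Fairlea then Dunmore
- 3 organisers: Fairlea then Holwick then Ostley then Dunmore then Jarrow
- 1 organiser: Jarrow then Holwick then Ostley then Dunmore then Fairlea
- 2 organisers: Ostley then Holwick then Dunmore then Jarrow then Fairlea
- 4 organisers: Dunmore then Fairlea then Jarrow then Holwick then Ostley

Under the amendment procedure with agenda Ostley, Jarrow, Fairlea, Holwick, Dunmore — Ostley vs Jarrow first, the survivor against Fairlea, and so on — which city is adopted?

Round 1: Ostley vs Jarrow — 5–6, Jarrow advances.
Round 2: Jarrow vs Fairlea — 4–7, Fairlea advances.
Round 3: Fairlea vs Holwick — 7–4, Fairlea advances.
Round 4: Fairlea vs Dunmore — 4–7, Dunmore advances.
The agenda winner is Dunmore.

Dunmore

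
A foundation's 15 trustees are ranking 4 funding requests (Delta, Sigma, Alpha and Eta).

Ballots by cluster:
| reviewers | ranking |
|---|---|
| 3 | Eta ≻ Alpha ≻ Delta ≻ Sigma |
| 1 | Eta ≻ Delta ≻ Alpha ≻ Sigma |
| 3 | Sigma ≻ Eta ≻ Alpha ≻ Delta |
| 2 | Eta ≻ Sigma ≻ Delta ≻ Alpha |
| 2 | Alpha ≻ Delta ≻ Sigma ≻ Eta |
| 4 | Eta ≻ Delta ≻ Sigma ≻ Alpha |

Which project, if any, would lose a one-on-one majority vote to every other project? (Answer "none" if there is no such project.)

none

Head-to-head results (15 reviewers):
Delta–Sigma: Delta 10–5.
Delta vs Alpha: Delta is ranked higher on 1+2+4 = 7 ballots, Alpha on 8. Alpha wins 8–7.
Delta vs Eta: Delta is ranked higher on 2 ballots, Eta on 13. Eta wins 13–2.
Sigma vs Alpha: 3+2+4 = 9 for Sigma, 6 for Alpha — Sigma by 9–6.
Sigma vs Eta: Sigma is ranked higher on 3+2 = 5 ballots, Eta on 10. Eta wins 10–5.
Alpha vs Eta: 2 for Alpha, 13 for Eta — Eta by 13–2.
No project is winless: Delta beats Sigma; Sigma beats Alpha; Alpha beats Delta; Eta beats Delta. There is no Condorcet loser.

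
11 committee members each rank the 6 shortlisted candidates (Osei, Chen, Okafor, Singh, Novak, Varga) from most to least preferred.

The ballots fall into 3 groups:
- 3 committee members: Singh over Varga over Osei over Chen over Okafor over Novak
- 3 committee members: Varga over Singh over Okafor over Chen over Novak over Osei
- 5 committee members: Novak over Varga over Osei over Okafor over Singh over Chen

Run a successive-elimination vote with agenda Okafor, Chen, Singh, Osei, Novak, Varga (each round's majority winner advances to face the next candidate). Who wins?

Round 1: Okafor vs Chen — 8–3, Okafor advances.
Round 2: Okafor vs Singh — 5–6, Singh advances.
Round 3: Singh vs Osei — 6–5, Singh advances.
Round 4: Singh vs Novak — 6–5, Singh advances.
Round 5: Singh vs Varga — 3–8, Varga advances.
The agenda winner is Varga.

Varga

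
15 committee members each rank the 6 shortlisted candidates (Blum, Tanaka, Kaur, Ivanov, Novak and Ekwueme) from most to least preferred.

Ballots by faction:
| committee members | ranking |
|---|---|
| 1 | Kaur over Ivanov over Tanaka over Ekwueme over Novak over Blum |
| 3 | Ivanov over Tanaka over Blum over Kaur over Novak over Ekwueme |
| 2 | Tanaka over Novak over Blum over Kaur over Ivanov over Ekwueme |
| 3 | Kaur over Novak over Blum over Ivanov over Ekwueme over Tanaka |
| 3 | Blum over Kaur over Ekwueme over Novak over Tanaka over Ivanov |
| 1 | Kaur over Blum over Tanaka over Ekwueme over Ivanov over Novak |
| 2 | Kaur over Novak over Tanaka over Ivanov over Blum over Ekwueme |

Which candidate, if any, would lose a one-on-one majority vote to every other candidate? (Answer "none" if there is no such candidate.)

Pairwise majorities:
Blum vs Tanaka: Blum is ranked higher on 3+3+1 = 7 ballots, Tanaka on 8. Tanaka wins 8–7.
Blum vs Kaur: Blum preferred on 3+2+3 = 8 ballots; Blum wins 8–7.
Blum vs Ivanov: Blum, 9–6.
Blum vs Novak: 3+3+1 = 7 for Blum, 8 for Novak — Novak by 8–7.
Blum vs Ekwueme: Blum, 14–1.
Tanaka vs Kaur: 3+2 = 5 for Tanaka, 10 for Kaur — Kaur by 10–5.
Tanaka vs Ivanov: 8 to 7, Tanaka.
Tanaka vs Novak: Novak wins 8–7.
Tanaka vs Ekwueme: Tanaka preferred on 1+3+2+1+2 = 9 ballots; Tanaka wins 9–6.
Kaur vs Ivanov: 1+2+3+3+1+2 = 12 for Kaur, 3 for Ivanov — Kaur by 12–3.
Kaur vs Novak: Kaur wins 13–2.
Kaur vs Ekwueme: Kaur preferred on 15 ballots; Kaur wins 15–0.
Ivanov vs Novak: Novak, 10–5.
Ivanov vs Ekwueme: 1+3+2+3+2 = 11 for Ivanov, 4 for Ekwueme — Ivanov by 11–4.
Novak vs Ekwueme: Novak wins 10–5.
Ekwueme loses to every other candidate — it is the Condorcet loser.

Ekwueme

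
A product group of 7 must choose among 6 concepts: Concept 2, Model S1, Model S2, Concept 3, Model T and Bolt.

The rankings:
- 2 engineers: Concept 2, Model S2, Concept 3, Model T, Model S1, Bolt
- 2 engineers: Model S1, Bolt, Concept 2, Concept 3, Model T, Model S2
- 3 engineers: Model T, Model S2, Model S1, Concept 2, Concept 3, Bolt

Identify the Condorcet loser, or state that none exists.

Head-to-head results (7 engineers):
Concept 2 vs Model S1: Concept 2 preferred on 2 ballots; Model S1 wins 5–2.
Concept 2–Model S2: Concept 2 4–3.
Concept 2 vs Concept 3: Concept 2 is ranked higher on 2+2+3 = 7 ballots, Concept 3 on 0. Concept 2 wins 7–0.
Concept 2 vs Model T: Concept 2, 4–3.
Concept 2 vs Bolt: Concept 2, 5–2.
Model S1 vs Model S2: Model S1 preferred on 2 ballots; Model S2 wins 5–2.
Model S1 vs Concept 3: Model S1 preferred on 2+3 = 5 ballots; Model S1 wins 5–2.
Model S1 vs Model T: Model S1 is ranked higher on 2 ballots, Model T on 5. Model T wins 5–2.
Model S1 vs Bolt: Model S1 preferred on 2+2+3 = 7 ballots; Model S1 wins 7–0.
Model S2 vs Concept 3: 5 to 2, Model S2.
Model S2 vs Model T: Model S2 preferred on 2 ballots; Model T wins 5–2.
Model S2 vs Bolt: 2+3 = 5 for Model S2, 2 for Bolt — Model S2 by 5–2.
Concept 3 vs Model T: Concept 3 preferred on 2+2 = 4 ballots; Concept 3 wins 4–3.
Concept 3–Bolt: Concept 3 5–2.
Model T vs Bolt: 2+3 = 5 for Model T, 2 for Bolt — Model T by 5–2.
Bolt is beaten in every head-to-head and is the Condorcet loser.

Bolt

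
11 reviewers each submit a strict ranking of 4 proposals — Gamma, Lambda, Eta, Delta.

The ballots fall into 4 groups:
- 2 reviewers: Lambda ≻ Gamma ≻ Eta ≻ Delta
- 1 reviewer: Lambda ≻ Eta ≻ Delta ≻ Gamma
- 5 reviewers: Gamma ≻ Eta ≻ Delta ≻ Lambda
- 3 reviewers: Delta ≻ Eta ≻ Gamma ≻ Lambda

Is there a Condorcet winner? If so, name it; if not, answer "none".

Gamma

Head-to-head results (11 reviewers):
Gamma–Lambda: Gamma 8–3.
Gamma–Eta: Gamma 7–4.
Gamma vs Delta: Gamma, 7–4.
Lambda vs Eta: Eta, 8–3.
Lambda vs Delta: Delta wins 8–3.
Eta vs Delta: Eta, 8–3.
Gamma defeats every rival head-to-head and is the Condorcet winner.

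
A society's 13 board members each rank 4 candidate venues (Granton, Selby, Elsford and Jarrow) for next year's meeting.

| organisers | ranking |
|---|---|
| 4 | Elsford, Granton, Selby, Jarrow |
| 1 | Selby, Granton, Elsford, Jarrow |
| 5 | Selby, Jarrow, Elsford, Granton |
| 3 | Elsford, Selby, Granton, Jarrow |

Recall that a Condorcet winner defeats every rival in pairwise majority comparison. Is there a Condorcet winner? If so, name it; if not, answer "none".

Elsford

Head-to-head results (13 organisers):
Granton vs Selby: Selby, 9–4.
Granton–Elsford: Elsford 12–1.
Granton–Jarrow: Granton 8–5.
Selby–Elsford: Elsford 7–6.
Selby–Jarrow: Selby 13–0.
Elsford vs Jarrow: Elsford wins 8–5.
Elsford beats each of Granton, Selby, Jarrow — Elsford is the Condorcet winner.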